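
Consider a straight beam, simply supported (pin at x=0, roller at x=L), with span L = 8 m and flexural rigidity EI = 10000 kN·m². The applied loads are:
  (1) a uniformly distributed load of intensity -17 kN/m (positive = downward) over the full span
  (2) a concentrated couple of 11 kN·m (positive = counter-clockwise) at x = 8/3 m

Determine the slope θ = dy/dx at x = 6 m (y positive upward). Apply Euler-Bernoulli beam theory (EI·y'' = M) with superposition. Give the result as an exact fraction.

θ(6) = -9229/360000 rad

Load 1 — uniform load w=-17 kN/m over full span:
  θ_1 = -w(L³-6Lx²+4x³)/(24EI) = -(-17)·(8³-6·8·6²+4·6³)/(24·10000) = -187/7500 rad
Load 2 — applied couple M₀=11 kN·m at a=8/3 m (b=L-a=16/3):
  θ_2 = (M₀x²/(2L)-M₀(x-a)+C₁)/EI  [x>a] with C₁=M₀(3b²-L²)/(6L)=44/9 = (11·6²/(2·8)-11·(6-(8/3))+(44/9))/10000 = -253/360000 rad
Superposition: θ = Σ θ_i = -9229/360000 rad ≈ -0.025636 rad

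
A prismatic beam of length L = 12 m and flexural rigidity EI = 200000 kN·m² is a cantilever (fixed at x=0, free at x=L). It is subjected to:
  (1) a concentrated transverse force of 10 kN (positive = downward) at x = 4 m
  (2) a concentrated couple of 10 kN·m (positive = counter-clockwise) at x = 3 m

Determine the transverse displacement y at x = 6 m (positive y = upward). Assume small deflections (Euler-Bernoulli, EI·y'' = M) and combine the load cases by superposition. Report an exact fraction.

y(6) = -143/120000 m

Load 1 — point force P=10 kN at a=4 m (b=L-a=8):
  y_1 = -Pa²(3x-a)/(6EI)  [x>a] = -10·4²·(3·6-4)/(6·200000) = -7/3750 m
Load 2 — applied couple M₀=10 kN·m at a=3 m (b=L-a=9):
  y_2 = M₀a(2x-a)/(2EI)  [x>a] = 10·3·(2·6-3)/(2·200000) = 27/40000 m
Superposition: y = Σ y_i = -143/120000 m ≈ -0.001192 m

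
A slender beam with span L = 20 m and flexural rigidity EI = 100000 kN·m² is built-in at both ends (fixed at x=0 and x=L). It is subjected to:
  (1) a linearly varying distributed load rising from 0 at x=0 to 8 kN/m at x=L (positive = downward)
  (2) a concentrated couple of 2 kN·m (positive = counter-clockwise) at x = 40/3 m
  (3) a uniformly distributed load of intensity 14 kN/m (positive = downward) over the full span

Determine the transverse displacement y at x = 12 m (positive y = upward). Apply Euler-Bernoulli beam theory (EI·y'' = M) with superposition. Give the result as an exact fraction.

Load 1 — triangular load w₀=8 kN/m (0→w₀ over full span):
  y_1 = -w₀x²(L-x)²(x+2L)/(120LEI) = -8·12²·(20-12)²·(12+2·20)/(120·20·100000) = -1248/78125 m
Load 2 — applied couple M₀=2 kN·m at a=40/3 m (b=L-a=20/3):
  y_2 = (R_Ax³/6 - M_Ax²/2)/EI  [x≤a] with R_A=2/15, M_A=2/3 = ((2/15)·12³/6 - (2/3)·12²/2)/100000 = -3/31250 m
Load 3 — uniform load w=14 kN/m over full span:
  y_3 = -wx²(L-x)²/(24EI) = -14·12²·(20-12)²/(24·100000) = -168/3125 m
Superposition: y = Σ y_i = -10911/156250 m ≈ -0.069830 m

y(12) = -10911/156250 m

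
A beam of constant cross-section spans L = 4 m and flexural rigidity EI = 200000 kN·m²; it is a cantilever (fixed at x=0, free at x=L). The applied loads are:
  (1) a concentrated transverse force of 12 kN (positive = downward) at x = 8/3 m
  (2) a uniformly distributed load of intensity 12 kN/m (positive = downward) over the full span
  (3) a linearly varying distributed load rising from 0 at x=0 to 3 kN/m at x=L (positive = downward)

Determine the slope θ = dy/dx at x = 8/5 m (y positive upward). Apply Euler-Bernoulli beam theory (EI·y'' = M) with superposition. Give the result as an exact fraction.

θ(8/5) = -1507/1953125 rad

Load 1 — point force P=12 kN at a=8/3 m (b=L-a=4/3):
  θ_1 = -Px(2a-x)/(2EI)  [x≤a] = -12·(8/5)·(2·(8/3)-(8/5))/(2·200000) = -14/78125 rad
Load 2 — uniform load w=12 kN/m over full span:
  θ_2 = -wx(x²-3Lx+3L²)/(6EI) = -12·(8/5)·((8/5)²-3·4·(8/5)+3·4²)/(6·200000) = -196/390625 rad
Load 3 — triangular load w₀=3 kN/m (0→w₀ over full span):
  θ_3 = (w₀Lx²/4-w₀L²x/3-w₀x⁴/(24L))/EI = (3·4·(8/5)²/4-3·4²·(8/5)/3-3·(8/5)⁴/(24·4))/200000 = -177/1953125 rad
Superposition: θ = Σ θ_i = -1507/1953125 rad ≈ -0.000772 rad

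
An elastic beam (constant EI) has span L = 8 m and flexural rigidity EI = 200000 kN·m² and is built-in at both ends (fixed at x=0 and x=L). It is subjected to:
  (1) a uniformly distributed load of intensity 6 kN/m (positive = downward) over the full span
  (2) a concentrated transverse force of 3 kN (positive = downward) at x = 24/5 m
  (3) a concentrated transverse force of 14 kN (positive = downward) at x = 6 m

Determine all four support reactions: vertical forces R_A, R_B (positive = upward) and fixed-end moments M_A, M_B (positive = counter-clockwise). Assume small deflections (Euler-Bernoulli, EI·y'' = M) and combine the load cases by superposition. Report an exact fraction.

Load 1 — uniform load w=6 kN/m over full span:
  R_A = wL/2 = 6·8/2 = 24 kN
  M_A = wL²/12 = 6·8²/12 = 32 kN·m
  R_B = wL/2 = 6·8/2 = 24 kN
  M_B = -wL²/12 = -6·8²/12 = -32 kN·m
Load 2 — point force P=3 kN at a=24/5 m (b=L-a=16/5):
  R_A = Pb²(3a+b)/L³ = 3·(16/5)²·(3·(24/5)+(16/5))/8³ = 132/125 kN
  M_A = Pab²/L² = 3·(24/5)·(16/5)²/8² = 288/125 kN·m
  R_B = Pa²(a+3b)/L³ = 3·(24/5)²·((24/5)+3·(16/5))/8³ = 243/125 kN
  M_B = -Pa²b/L² = -3·(24/5)²·(16/5)/8² = -432/125 kN·m
Load 3 — point force P=14 kN at a=6 m (b=L-a=2):
  R_A = Pb²(3a+b)/L³ = 14·2²·(3·6+2)/8³ = 35/16 kN
  M_A = Pab²/L² = 14·6·2²/8² = 21/4 kN·m
  R_B = Pa²(a+3b)/L³ = 14·6²·(6+3·2)/8³ = 189/16 kN
  M_B = -Pa²b/L² = -14·6²·2/8² = -63/4 kN·m
Superposition: R_A = 54487/2000 kN, M_A = 19777/500 kN·m, R_B = 75513/2000 kN, M_B = -25603/500 kN·m

R_A = 54487/2000 kN, M_A = 19777/500 kN·m, R_B = 75513/2000 kN, M_B = -25603/500 kN·m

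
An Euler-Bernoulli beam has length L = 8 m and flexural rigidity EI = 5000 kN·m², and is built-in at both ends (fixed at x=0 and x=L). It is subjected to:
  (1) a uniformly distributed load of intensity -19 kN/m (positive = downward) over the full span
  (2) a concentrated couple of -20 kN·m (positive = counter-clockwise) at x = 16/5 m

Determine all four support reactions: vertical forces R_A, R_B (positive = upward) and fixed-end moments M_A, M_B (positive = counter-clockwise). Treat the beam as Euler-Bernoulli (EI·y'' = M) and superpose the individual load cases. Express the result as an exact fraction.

Load 1 — uniform load w=-19 kN/m over full span:
  R_A = wL/2 = (-19)·8/2 = -76 kN
  M_A = wL²/12 = (-19)·8²/12 = -304/3 kN·m
  R_B = wL/2 = (-19)·8/2 = -76 kN
  M_B = -wL²/12 = -(-19)·8²/12 = 304/3 kN·m
Load 2 — applied couple M₀=-20 kN·m at a=16/5 m (b=L-a=24/5):
  R_A = 6M₀ab/L³ = 6·(-20)·(16/5)·(24/5)/8³ = -18/5 kN
  M_A = M₀b(2a-b)/L² = (-20)·(24/5)·(2·(16/5)-(24/5))/8² = -12/5 kN·m
  R_B = -6M₀ab/L³ = -6·(-20)·(16/5)·(24/5)/8³ = 18/5 kN
  M_B = M₀a(2b-a)/L² = (-20)·(16/5)·(2·(24/5)-(16/5))/8² = -32/5 kN·m
Superposition: R_A = -398/5 kN, M_A = -1556/15 kN·m, R_B = -362/5 kN, M_B = 1424/15 kN·m

R_A = -398/5 kN, M_A = -1556/15 kN·m, R_B = -362/5 kN, M_B = 1424/15 kN·m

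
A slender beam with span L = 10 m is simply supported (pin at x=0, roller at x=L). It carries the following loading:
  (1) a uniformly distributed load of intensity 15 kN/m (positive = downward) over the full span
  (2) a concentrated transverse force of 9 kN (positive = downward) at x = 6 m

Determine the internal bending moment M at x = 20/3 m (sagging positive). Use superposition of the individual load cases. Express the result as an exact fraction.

M(20/3) = 554/3 kN·m

Load 1 — uniform load w=15 kN/m over full span:
  M_1 = wx(L-x)/2 = 15·(20/3)·(10-(20/3))/2 = 500/3 kN·m
Load 2 — point force P=9 kN at a=6 m (b=L-a=4):
  M_2 = Pa(L-x)/L  [x>a] = 9·6·(10-(20/3))/10 = 18 kN·m
Superposition: M = Σ M_i = 554/3 kN·m ≈ 184.666667 kN·m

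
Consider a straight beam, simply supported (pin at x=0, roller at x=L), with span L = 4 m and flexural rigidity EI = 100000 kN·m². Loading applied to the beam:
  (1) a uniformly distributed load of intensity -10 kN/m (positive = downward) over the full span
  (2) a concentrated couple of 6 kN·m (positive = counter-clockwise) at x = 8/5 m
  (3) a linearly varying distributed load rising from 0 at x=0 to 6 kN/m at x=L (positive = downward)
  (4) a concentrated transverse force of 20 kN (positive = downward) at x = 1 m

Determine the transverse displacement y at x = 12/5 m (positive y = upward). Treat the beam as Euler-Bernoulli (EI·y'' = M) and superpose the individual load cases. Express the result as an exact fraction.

y(12/5) = 90961/1171875000 m

Load 1 — uniform load w=-10 kN/m over full span:
  y_1 = -wx(L³-2Lx²+x³)/(24EI) = -(-10)·(12/5)·(4³-2·4·(12/5)²+(12/5)³)/(24·100000) = 124/390625 m
Load 2 — applied couple M₀=6 kN·m at a=8/5 m (b=L-a=12/5):
  y_2 = (M₀x³/(6L)-M₀(x-a)²/2+C₁x)/EI  [x>a] with C₁=M₀(3b²-L²)/(6L)=8/25 = (6·(12/5)³/(6·4)-6·((12/5)-(8/5))²/2+(8/25)·(12/5))/100000 = 9/390625 m
Load 3 — triangular load w₀=6 kN/m (0→w₀ over full span):
  y_3 = -w₀x(7L⁴-10L²x²+3x⁴)/(360LEI) = -6·(12/5)·(7·4⁴-10·4²·(12/5)²+3·(12/5)⁴)/(360·4·100000) = -4736/48828125 m
Load 4 — point force P=20 kN at a=1 m (b=L-a=3):
  y_4 = -Pa(L-x)(2Lx-a²-x²)/(6LEI)  [x>a] = -20·1·(4-(12/5))·(2·4·(12/5)-1²-(12/5)²)/(6·4·100000) = -311/1875000 m
Superposition: y = Σ y_i = 90961/1171875000 m ≈ 0.000078 m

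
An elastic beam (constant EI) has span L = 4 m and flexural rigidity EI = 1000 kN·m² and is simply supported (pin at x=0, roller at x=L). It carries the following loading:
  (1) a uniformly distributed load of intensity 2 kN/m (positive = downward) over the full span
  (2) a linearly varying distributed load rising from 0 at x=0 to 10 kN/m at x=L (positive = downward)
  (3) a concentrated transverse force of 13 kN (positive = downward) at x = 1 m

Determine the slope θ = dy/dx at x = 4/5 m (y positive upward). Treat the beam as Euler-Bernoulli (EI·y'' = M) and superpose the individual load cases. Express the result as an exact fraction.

θ(4/5) = -41099/1800000 rad

Load 1 — uniform load w=2 kN/m over full span:
  θ_1 = -w(L³-6Lx²+4x³)/(24EI) = -2·(4³-6·4·(4/5)²+4·(4/5)³)/(24·1000) = -66/15625 rad
Load 2 — triangular load w₀=10 kN/m (0→w₀ over full span):
  θ_2 = -w₀(7L⁴-30L²x²+15x⁴)/(360LEI) = -10·(7·4⁴-30·4²·(4/5)²+15·(4/5)⁴)/(360·4·1000) = -1456/140625 rad
Load 3 — point force P=13 kN at a=1 m (b=L-a=3):
  θ_3 = -Pb(L²-b²-3x²)/(6LEI)  [x≤a] = -13·3·(4²-3²-3·(4/5)²)/(6·4·1000) = -1651/200000 rad
Superposition: θ = Σ θ_i = -41099/1800000 rad ≈ -0.022833 rad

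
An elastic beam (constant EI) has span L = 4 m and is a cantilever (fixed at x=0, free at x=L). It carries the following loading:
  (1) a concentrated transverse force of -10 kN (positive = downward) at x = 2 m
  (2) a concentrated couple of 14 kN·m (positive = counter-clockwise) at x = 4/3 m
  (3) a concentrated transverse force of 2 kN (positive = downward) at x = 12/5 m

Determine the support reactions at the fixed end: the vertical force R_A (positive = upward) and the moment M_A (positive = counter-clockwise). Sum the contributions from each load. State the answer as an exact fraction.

R_A = -8 kN, M_A = -146/5 kN·m

Load 1 — point force P=-10 kN at a=2 m (b=L-a=2):
  R_A = P = (-10) = -10 kN
  M_A = Pa = (-10)·2 = -20 kN·m
Load 2 — applied couple M₀=14 kN·m at a=4/3 m (b=L-a=8/3):
  R_A = 0 kN
  M_A = -M₀ = -14 kN·m
Load 3 — point force P=2 kN at a=12/5 m (b=L-a=8/5):
  R_A = P = 2 kN
  M_A = Pa = 2·(12/5) = 24/5 kN·m
Superposition: R_A = -8 kN, M_A = -146/5 kN·m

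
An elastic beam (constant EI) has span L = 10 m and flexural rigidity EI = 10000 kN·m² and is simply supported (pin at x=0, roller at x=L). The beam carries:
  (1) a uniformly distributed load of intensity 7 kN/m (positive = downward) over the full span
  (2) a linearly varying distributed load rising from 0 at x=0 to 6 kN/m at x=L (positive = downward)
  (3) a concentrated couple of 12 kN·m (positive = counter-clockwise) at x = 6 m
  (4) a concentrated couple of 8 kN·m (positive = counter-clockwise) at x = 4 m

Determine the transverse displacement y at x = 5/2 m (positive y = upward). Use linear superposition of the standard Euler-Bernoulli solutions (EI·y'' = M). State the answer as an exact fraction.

Load 1 — uniform load w=7 kN/m over full span:
  y_1 = -wx(L³-2Lx²+x³)/(24EI) = -7·(5/2)·(10³-2·10·(5/2)²+(5/2)³)/(24·10000) = -133/2048 m
Load 2 — triangular load w₀=6 kN/m (0→w₀ over full span):
  y_2 = -w₀x(7L⁴-10L²x²+3x⁴)/(360LEI) = -6·(5/2)·(7·10⁴-10·10²·(5/2)²+3·(5/2)⁴)/(360·10·10000) = -109/4096 m
Load 3 — applied couple M₀=12 kN·m at a=6 m (b=L-a=4):
  y_3 = (M₀x³/(6L)+C₁x)/EI  [x≤a] with C₁=M₀(3b²-L²)/(6L)=-52/5 = (12·(5/2)³/(6·10)+(-52/5)·(5/2))/10000 = -183/80000 m
Load 4 — applied couple M₀=8 kN·m at a=4 m (b=L-a=6):
  y_4 = (M₀x³/(6L)+C₁x)/EI  [x≤a] with C₁=M₀(3b²-L²)/(6L)=16/15 = (8·(5/2)³/(6·10)+(16/15)·(5/2))/10000 = 19/40000 m
Superposition: y = Σ y_i = -47803/512000 m ≈ -0.093365 m

y(5/2) = -47803/512000 m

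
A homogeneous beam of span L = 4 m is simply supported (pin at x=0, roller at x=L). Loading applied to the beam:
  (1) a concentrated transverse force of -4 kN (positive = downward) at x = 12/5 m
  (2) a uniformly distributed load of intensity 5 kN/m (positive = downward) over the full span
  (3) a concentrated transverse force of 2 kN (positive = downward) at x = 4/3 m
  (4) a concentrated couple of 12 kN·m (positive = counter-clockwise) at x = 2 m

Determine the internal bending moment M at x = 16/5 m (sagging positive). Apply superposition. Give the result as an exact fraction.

M(16/5) = 196/75 kN·m

Load 1 — point force P=-4 kN at a=12/5 m (b=L-a=8/5):
  M_1 = Pa(L-x)/L  [x>a] = (-4)·(12/5)·(4-(16/5))/4 = -48/25 kN·m
Load 2 — uniform load w=5 kN/m over full span:
  M_2 = wx(L-x)/2 = 5·(16/5)·(4-(16/5))/2 = 32/5 kN·m
Load 3 — point force P=2 kN at a=4/3 m (b=L-a=8/3):
  M_3 = Pa(L-x)/L  [x>a] = 2·(4/3)·(4-(16/5))/4 = 8/15 kN·m
Load 4 — applied couple M₀=12 kN·m at a=2 m (b=L-a=2):
  M_4 = M₀x/L - M₀  [x>a] = 12·(16/5)/4 - 12 = -12/5 kN·m
Superposition: M = Σ M_i = 196/75 kN·m ≈ 2.613333 kN·m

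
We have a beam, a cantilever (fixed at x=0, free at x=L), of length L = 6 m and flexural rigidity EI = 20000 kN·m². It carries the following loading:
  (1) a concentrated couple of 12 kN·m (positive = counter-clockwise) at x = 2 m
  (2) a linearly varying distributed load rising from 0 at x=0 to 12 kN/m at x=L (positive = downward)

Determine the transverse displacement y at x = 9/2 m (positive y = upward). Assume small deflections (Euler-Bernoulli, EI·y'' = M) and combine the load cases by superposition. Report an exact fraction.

y(9/2) = -549123/12800000 m

Load 1 — applied couple M₀=12 kN·m at a=2 m (b=L-a=4):
  y_1 = M₀a(2x-a)/(2EI)  [x>a] = 12·2·(2·(9/2)-2)/(2·20000) = 21/5000 m
Load 2 — triangular load w₀=12 kN/m (0→w₀ over full span):
  y_2 = (w₀Lx³/12-w₀L²x²/6-w₀x⁵/(120L))/EI = (12·6·(9/2)³/12-12·6²·(9/2)²/6-12·(9/2)⁵/(120·6))/20000 = -602883/12800000 m
Superposition: y = Σ y_i = -549123/12800000 m ≈ -0.042900 m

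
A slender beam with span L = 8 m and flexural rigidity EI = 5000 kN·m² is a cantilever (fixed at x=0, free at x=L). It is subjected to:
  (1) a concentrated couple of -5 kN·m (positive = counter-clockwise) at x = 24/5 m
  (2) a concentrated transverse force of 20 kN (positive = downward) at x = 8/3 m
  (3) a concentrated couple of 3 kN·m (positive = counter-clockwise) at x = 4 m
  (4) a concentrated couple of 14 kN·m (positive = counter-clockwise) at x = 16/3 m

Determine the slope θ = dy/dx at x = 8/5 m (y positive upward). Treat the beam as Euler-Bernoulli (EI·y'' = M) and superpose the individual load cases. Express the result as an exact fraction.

θ(8/5) = -76/9375 rad

Load 1 — applied couple M₀=-5 kN·m at a=24/5 m (b=L-a=16/5):
  θ_1 = M₀x/EI  [x≤a] = (-5)·(8/5)/5000 = -1/625 rad
Load 2 — point force P=20 kN at a=8/3 m (b=L-a=16/3):
  θ_2 = -Px(2a-x)/(2EI)  [x≤a] = -20·(8/5)·(2·(8/3)-(8/5))/(2·5000) = -112/9375 rad
Load 3 — applied couple M₀=3 kN·m at a=4 m (b=L-a=4):
  θ_3 = M₀x/EI  [x≤a] = 3·(8/5)/5000 = 3/3125 rad
Load 4 — applied couple M₀=14 kN·m at a=16/3 m (b=L-a=8/3):
  θ_4 = M₀x/EI  [x≤a] = 14·(8/5)/5000 = 14/3125 rad
Superposition: θ = Σ θ_i = -76/9375 rad ≈ -0.008107 rad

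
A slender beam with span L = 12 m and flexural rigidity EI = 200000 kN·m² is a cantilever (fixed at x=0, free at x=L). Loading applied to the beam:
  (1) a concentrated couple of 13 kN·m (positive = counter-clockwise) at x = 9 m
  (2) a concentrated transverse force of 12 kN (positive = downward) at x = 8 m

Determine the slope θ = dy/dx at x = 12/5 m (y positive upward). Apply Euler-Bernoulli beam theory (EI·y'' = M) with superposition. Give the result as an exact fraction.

Load 1 — applied couple M₀=13 kN·m at a=9 m (b=L-a=3):
  θ_1 = M₀x/EI  [x≤a] = 13·(12/5)/200000 = 39/250000 rad
Load 2 — point force P=12 kN at a=8 m (b=L-a=4):
  θ_2 = -Px(2a-x)/(2EI)  [x≤a] = -12·(12/5)·(2·8-(12/5))/(2·200000) = -153/156250 rad
Superposition: θ = Σ θ_i = -1029/1250000 rad ≈ -0.000823 rad

θ(12/5) = -1029/1250000 rad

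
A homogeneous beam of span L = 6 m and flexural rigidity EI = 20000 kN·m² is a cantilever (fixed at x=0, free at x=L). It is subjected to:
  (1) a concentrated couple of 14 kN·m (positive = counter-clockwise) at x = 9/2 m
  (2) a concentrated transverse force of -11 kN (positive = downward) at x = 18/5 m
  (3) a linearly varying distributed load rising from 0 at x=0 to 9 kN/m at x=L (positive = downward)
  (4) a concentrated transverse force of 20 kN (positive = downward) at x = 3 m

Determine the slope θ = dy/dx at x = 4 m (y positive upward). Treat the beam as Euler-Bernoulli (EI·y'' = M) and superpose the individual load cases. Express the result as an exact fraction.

θ(4) = -1217/125000 rad

Load 1 — applied couple M₀=14 kN·m at a=9/2 m (b=L-a=3/2):
  θ_1 = M₀x/EI  [x≤a] = 14·4/20000 = 7/2500 rad
Load 2 — point force P=-11 kN at a=18/5 m (b=L-a=12/5):
  θ_2 = -Pa²/(2EI)  [x>a] = -(-11)·(18/5)²/(2·20000) = 891/250000 rad
Load 3 — triangular load w₀=9 kN/m (0→w₀ over full span):
  θ_3 = (w₀Lx²/4-w₀L²x/3-w₀x⁴/(24L))/EI = (9·6·4²/4-9·6²·4/3-9·4⁴/(24·6))/20000 = -29/2500 rad
Load 4 — point force P=20 kN at a=3 m (b=L-a=3):
  θ_4 = -Pa²/(2EI)  [x>a] = -20·3²/(2·20000) = -9/2000 rad
Superposition: θ = Σ θ_i = -1217/125000 rad ≈ -0.009736 rad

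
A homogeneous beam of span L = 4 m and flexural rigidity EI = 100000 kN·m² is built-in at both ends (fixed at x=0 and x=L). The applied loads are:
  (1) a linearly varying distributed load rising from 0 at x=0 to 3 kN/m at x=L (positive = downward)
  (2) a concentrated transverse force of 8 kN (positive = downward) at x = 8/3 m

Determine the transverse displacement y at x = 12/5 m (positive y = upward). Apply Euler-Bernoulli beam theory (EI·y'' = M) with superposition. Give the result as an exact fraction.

y(12/5) = -1468/48828125 m

Load 1 — triangular load w₀=3 kN/m (0→w₀ over full span):
  y_1 = -w₀x²(L-x)²(x+2L)/(120LEI) = -3·(12/5)²·(4-(12/5))²·((12/5)+2·4)/(120·4·100000) = -468/48828125 m
Load 2 — point force P=8 kN at a=8/3 m (b=L-a=4/3):
  y_2 = -Pb²x²(3aL-(3a+b)x)/(6L³EI)  [x≤a] = -8·(4/3)²·(12/5)²·(3·(8/3)·4-(3·(8/3)+(4/3))·(12/5))/(6·4³·100000) = -8/390625 m
Superposition: y = Σ y_i = -1468/48828125 m ≈ -0.000030 m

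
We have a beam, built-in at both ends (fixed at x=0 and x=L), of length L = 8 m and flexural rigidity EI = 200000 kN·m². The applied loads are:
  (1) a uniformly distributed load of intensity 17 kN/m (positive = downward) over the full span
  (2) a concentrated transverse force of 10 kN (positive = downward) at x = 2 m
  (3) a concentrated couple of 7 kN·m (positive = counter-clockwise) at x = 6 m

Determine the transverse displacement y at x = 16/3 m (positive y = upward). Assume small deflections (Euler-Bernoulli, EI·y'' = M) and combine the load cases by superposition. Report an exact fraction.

Load 1 — uniform load w=17 kN/m over full span:
  y_1 = -wx²(L-x)²/(24EI) = -17·(16/3)²·(8-(16/3))²/(24·200000) = -544/759375 m
Load 2 — point force P=10 kN at a=2 m (b=L-a=6):
  y_2 = -Pa²(L-x)²(3bL-(3b+a)(L-x))/(6L³EI)  [x>a] = -10·2²·(8-(16/3))²·(3·6·8-(3·6+2)·(8-(16/3)))/(6·8³·200000) = -17/405000 m
Load 3 — applied couple M₀=7 kN·m at a=6 m (b=L-a=2):
  y_3 = (R_Ax³/6 - M_Ax²/2)/EI  [x≤a] with R_A=63/64, M_A=35/16 = ((63/64)·(16/3)³/6 - (35/16)·(16/3)²/2)/200000 = -7/225000 m
Superposition: y = Σ y_i = -1199/1518750 m ≈ -0.000789 m

y(16/3) = -1199/1518750 m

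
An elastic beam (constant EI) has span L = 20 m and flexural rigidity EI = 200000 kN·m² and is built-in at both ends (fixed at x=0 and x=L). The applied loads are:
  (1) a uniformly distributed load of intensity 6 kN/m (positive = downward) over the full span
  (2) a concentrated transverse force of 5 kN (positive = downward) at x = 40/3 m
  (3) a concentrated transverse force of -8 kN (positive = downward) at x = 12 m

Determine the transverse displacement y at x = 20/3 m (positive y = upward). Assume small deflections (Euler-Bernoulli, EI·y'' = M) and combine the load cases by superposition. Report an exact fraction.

Load 1 — uniform load w=6 kN/m over full span:
  y_1 = -wx²(L-x)²/(24EI) = -6·(20/3)²·(20-(20/3))²/(24·200000) = -4/405 m
Load 2 — point force P=5 kN at a=40/3 m (b=L-a=20/3):
  y_2 = -Pb²x²(3aL-(3a+b)x)/(6L³EI)  [x≤a] = -5·(20/3)²·(20/3)²·(3·(40/3)·20-(3·(40/3)+(20/3))·(20/3))/(6·20³·200000) = -11/21870 m
Load 3 — point force P=-8 kN at a=12 m (b=L-a=8):
  y_3 = -Pb²x²(3aL-(3a+b)x)/(6L³EI)  [x≤a] = -(-8)·8²·(20/3)²·(3·12·20-(3·12+8)·(20/3))/(6·20³·200000) = 256/253125 m
Superposition: y = Σ y_i = -128051/13668750 m ≈ -0.009368 m

y(20/3) = -128051/13668750 m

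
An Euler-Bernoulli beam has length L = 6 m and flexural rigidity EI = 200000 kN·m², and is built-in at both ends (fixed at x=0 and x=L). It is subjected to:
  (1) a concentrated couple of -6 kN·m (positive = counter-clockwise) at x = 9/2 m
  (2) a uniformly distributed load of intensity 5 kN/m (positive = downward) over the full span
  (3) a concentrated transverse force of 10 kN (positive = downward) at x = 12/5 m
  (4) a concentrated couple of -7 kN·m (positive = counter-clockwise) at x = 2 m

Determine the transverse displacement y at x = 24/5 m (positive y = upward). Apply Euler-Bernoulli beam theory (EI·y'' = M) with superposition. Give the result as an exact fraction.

y(24/5) = -126793/2500000000 m

Load 1 — applied couple M₀=-6 kN·m at a=9/2 m (b=L-a=3/2):
  y_1 = (R_Ax³/6 - M_Ax²/2 - M₀(x-a)²/2)/EI  [x>a] with R_A=-9/8, M_A=-15/8 = ((-9/8)·(24/5)³/6 - (-15/8)·(24/5)²/2 - (-6)·((24/5)-(9/2))²/2)/200000 = 567/100000000 m
Load 2 — uniform load w=5 kN/m over full span:
  y_2 = -wx²(L-x)²/(24EI) = -5·(24/5)²·(6-(24/5))²/(24·200000) = -27/781250 m
Load 3 — point force P=10 kN at a=12/5 m (b=L-a=18/5):
  y_3 = -Pa²(L-x)²(3bL-(3b+a)(L-x))/(6L³EI)  [x>a] = -10·(12/5)²·(6-(24/5))²·(3·(18/5)·6-(3·(18/5)+(12/5))·(6-(24/5)))/(6·6³·200000) = -153/9765625 m
Load 4 — applied couple M₀=-7 kN·m at a=2 m (b=L-a=4):
  y_4 = (R_Ax³/6 - M_Ax²/2 - M₀(x-a)²/2)/EI  [x>a] with R_A=-14/9, M_A=0 = ((-14/9)·(24/5)³/6 - 0·(24/5)²/2 - (-7)·((24/5)-2)²/2)/200000 = -77/12500000 m
Superposition: y = Σ y_i = -126793/2500000000 m ≈ -0.000051 m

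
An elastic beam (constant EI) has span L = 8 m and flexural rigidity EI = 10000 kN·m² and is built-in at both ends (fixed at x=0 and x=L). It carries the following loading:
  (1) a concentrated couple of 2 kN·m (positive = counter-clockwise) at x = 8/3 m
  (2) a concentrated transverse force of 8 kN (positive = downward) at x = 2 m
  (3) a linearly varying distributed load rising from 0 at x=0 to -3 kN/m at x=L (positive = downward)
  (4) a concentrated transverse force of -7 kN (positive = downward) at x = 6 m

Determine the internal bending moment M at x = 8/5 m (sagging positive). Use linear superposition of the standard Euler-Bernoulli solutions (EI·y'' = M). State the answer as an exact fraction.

M(8/5) = 12313/3000 kN·m

Load 1 — applied couple M₀=2 kN·m at a=8/3 m (b=L-a=16/3):
  M_1 = R_Ax - M_A  [x≤a] with R_A=1/3, M_A=0 = (1/3)·(8/5) - 0 = 8/15 kN·m
Load 2 — point force P=8 kN at a=2 m (b=L-a=6):
  M_2 = Pb²(3a+b)x/L³ - Pab²/L²  [x≤a] = 8·6²·(3·2+6)·(8/5)/8³ - 8·2·6²/8² = 9/5 kN·m
Load 3 — triangular load w₀=-3 kN/m (0→w₀ over full span):
  M_3 = 3w₀Lx/20 - w₀L²/30 - w₀x³/(6L) = 3·(-3)·8·(8/5)/20 - (-3)·8²/30 - (-3)·(8/5)³/(6·8) = 112/125 kN·m
Load 4 — point force P=-7 kN at a=6 m (b=L-a=2):
  M_4 = Pb²(3a+b)x/L³ - Pab²/L²  [x≤a] = (-7)·2²·(3·6+2)·(8/5)/8³ - (-7)·6·2²/8² = 7/8 kN·m
Superposition: M = Σ M_i = 12313/3000 kN·m ≈ 4.104333 kN·m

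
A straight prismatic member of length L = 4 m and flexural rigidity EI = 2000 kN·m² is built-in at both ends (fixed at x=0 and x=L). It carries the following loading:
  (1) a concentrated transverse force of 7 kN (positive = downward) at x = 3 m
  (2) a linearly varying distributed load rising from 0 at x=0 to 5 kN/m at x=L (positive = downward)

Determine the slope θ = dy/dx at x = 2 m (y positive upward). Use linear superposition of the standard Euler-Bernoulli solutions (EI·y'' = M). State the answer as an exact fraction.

θ(2) = -29/96000 rad

Load 1 — point force P=7 kN at a=3 m (b=L-a=1):
  θ_1 = -Pb²x(2aL-(3a+b)x)/(2L³EI)  [x≤a] = -7·1²·2·(2·3·4-(3·3+1)·2)/(2·4³·2000) = -7/32000 rad
Load 2 — triangular load w₀=5 kN/m (0→w₀ over full span):
  θ_2 = -w₀(2x(L-x)(L-2x)(x+2L)+x²(L-x)²)/(120LEI) = -5·(2·2·(4-2)·(4-2·2)·(2+2·4)+2²·(4-2)²)/(120·4·2000) = -1/12000 rad
Superposition: θ = Σ θ_i = -29/96000 rad ≈ -0.000302 rad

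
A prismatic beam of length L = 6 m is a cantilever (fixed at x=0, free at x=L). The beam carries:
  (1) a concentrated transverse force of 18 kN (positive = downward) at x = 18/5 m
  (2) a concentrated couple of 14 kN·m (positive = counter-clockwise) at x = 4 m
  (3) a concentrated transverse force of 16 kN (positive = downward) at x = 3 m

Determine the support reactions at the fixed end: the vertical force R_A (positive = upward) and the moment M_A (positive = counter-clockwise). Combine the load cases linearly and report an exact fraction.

R_A = 34 kN, M_A = 494/5 kN·m

Load 1 — point force P=18 kN at a=18/5 m (b=L-a=12/5):
  R_A = P = 18 kN
  M_A = Pa = 18·(18/5) = 324/5 kN·m
Load 2 — applied couple M₀=14 kN·m at a=4 m (b=L-a=2):
  R_A = 0 kN
  M_A = -M₀ = -14 kN·m
Load 3 — point force P=16 kN at a=3 m (b=L-a=3):
  R_A = P = 16 kN
  M_A = Pa = 16·3 = 48 kN·m
Superposition: R_A = 34 kN, M_A = 494/5 kN·m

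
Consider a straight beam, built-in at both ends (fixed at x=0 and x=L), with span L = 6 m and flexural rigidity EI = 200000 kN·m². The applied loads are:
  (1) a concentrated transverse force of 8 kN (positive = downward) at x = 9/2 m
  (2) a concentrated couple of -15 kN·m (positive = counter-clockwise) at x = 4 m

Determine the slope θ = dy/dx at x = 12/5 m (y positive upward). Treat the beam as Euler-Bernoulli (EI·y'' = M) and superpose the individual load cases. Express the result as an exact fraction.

Load 1 — point force P=8 kN at a=9/2 m (b=L-a=3/2):
  θ_1 = -Pb²x(2aL-(3a+b)x)/(2L³EI)  [x≤a] = -8·(3/2)²·(12/5)·(2·(9/2)·6-(3·(9/2)+(3/2))·(12/5))/(2·6³·200000) = -9/1000000 rad
Load 2 — applied couple M₀=-15 kN·m at a=4 m (b=L-a=2):
  θ_2 = (R_Ax²/2 - M_Ax)/EI  [x≤a] with R_A=-10/3, M_A=-5 = ((-10/3)·(12/5)²/2 - (-5)·(12/5))/200000 = 3/250000 rad
Superposition: θ = Σ θ_i = 3/1000000 rad ≈ 0.000003 rad

θ(12/5) = 3/1000000 rad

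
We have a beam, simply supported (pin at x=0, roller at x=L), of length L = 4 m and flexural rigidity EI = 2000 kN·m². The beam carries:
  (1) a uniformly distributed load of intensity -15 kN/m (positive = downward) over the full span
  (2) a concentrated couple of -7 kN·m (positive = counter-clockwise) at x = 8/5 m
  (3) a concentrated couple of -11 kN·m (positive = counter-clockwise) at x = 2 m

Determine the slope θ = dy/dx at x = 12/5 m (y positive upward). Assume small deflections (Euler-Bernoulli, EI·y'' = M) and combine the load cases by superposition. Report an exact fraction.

θ(12/5) = -667/100000 rad

Load 1 — uniform load w=-15 kN/m over full span:
  θ_1 = -w(L³-6Lx²+4x³)/(24EI) = -(-15)·(4³-6·4·(12/5)²+4·(12/5)³)/(24·2000) = -37/6250 rad
Load 2 — applied couple M₀=-7 kN·m at a=8/5 m (b=L-a=12/5):
  θ_2 = (M₀x²/(2L)-M₀(x-a)+C₁)/EI  [x>a] with C₁=M₀(3b²-L²)/(6L)=-28/75 = ((-7)·(12/5)²/(2·4)-(-7)·((12/5)-(8/5))+(-28/75))/2000 = 7/75000 rad
Load 3 — applied couple M₀=-11 kN·m at a=2 m (b=L-a=2):
  θ_3 = (M₀x²/(2L)-M₀(x-a)+C₁)/EI  [x>a] with C₁=M₀(3b²-L²)/(6L)=11/6 = ((-11)·(12/5)²/(2·4)-(-11)·((12/5)-2)+(11/6))/2000 = -253/300000 rad
Superposition: θ = Σ θ_i = -667/100000 rad ≈ -0.006670 rad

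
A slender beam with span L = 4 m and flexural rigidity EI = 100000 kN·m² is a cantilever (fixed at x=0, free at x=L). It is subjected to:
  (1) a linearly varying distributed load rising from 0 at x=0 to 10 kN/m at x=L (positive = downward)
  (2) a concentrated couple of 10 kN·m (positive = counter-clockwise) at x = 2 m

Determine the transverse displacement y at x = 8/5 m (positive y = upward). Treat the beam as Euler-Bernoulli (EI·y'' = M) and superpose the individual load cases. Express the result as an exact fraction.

y(8/5) = -12314/29296875 m

Load 1 — triangular load w₀=10 kN/m (0→w₀ over full span):
  y_1 = (w₀Lx³/12-w₀L²x²/6-w₀x⁵/(120L))/EI = (10·4·(8/5)³/12-10·4²·(8/5)²/6-10·(8/5)⁵/(120·4))/100000 = -16064/29296875 m
Load 2 — applied couple M₀=10 kN·m at a=2 m (b=L-a=2):
  y_2 = M₀x²/(2EI)  [x≤a] = 10·(8/5)²/(2·100000) = 2/15625 m
Superposition: y = Σ y_i = -12314/29296875 m ≈ -0.000420 m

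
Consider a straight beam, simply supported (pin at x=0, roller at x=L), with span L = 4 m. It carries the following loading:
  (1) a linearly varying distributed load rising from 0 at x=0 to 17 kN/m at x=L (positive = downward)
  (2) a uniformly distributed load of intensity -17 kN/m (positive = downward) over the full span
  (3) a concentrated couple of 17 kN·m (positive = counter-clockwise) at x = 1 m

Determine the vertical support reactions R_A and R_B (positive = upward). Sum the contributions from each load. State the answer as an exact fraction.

R_A = -221/12 kN, R_B = -187/12 kN

Load 1 — triangular load w₀=17 kN/m (0→w₀ over full span):
  R_A = w₀L/6 = 17·4/6 = 34/3 kN
  R_B = w₀L/3 = 17·4/3 = 68/3 kN
Load 2 — uniform load w=-17 kN/m over full span:
  R_A = wL/2 = (-17)·4/2 = -34 kN
  R_B = wL/2 = (-17)·4/2 = -34 kN
Load 3 — applied couple M₀=17 kN·m at a=1 m (b=L-a=3):
  R_A = M₀/L = 17/4 kN
  R_B = -M₀/L = -17/4 kN
Superposition: R_A = -221/12 kN, R_B = -187/12 kN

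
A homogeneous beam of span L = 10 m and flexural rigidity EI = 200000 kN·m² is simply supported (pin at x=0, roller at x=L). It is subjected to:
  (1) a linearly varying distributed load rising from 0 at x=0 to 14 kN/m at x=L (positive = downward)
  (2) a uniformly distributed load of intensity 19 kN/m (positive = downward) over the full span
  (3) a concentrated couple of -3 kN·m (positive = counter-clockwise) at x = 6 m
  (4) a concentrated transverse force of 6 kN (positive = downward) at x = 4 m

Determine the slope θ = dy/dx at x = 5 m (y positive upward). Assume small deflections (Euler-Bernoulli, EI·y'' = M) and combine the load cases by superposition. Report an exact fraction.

Load 1 — triangular load w₀=14 kN/m (0→w₀ over full span):
  θ_1 = -w₀(7L⁴-30L²x²+15x⁴)/(360LEI) = -14·(7·10⁴-30·10²·5²+15·5⁴)/(360·10·200000) = -49/576000 rad
Load 2 — uniform load w=19 kN/m over full span:
  θ_2 = -w(L³-6Lx²+4x³)/(24EI) = -19·(10³-6·10·5²+4·5³)/(24·200000) = 0 rad
Load 3 — applied couple M₀=-3 kN·m at a=6 m (b=L-a=4):
  θ_3 = (M₀x²/(2L)+C₁)/EI  [x≤a] with C₁=M₀(3b²-L²)/(6L)=13/5 = ((-3)·5²/(2·10)+(13/5))/200000 = -23/4000000 rad
Load 4 — point force P=6 kN at a=4 m (b=L-a=6):
  θ_4 = -Pa(2L²-6Lx+3x²+a²)/(6LEI)  [x>a] = -6·4·(2·10²-6·10·5+3·5²+4²)/(6·10·200000) = 9/500000 rad
Superposition: θ = Σ θ_i = -5243/72000000 rad ≈ -0.000073 rad

θ(5) = -5243/72000000 rad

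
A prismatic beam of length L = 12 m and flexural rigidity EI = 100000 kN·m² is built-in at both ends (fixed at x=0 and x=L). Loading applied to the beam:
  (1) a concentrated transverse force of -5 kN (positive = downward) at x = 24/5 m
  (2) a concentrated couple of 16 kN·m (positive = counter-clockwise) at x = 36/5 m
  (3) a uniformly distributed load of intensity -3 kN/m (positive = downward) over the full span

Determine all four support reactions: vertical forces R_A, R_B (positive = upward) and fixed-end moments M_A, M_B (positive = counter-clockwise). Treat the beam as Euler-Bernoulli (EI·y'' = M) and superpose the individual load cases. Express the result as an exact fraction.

Load 1 — point force P=-5 kN at a=24/5 m (b=L-a=36/5):
  R_A = Pb²(3a+b)/L³ = (-5)·(36/5)²·(3·(24/5)+(36/5))/12³ = -81/25 kN
  M_A = Pab²/L² = (-5)·(24/5)·(36/5)²/12² = -216/25 kN·m
  R_B = Pa²(a+3b)/L³ = (-5)·(24/5)²·((24/5)+3·(36/5))/12³ = -44/25 kN
  M_B = -Pa²b/L² = -(-5)·(24/5)²·(36/5)/12² = 144/25 kN·m
Load 2 — applied couple M₀=16 kN·m at a=36/5 m (b=L-a=24/5):
  R_A = 6M₀ab/L³ = 6·16·(36/5)·(24/5)/12³ = 48/25 kN
  M_A = M₀b(2a-b)/L² = 16·(24/5)·(2·(36/5)-(24/5))/12² = 128/25 kN·m
  R_B = -6M₀ab/L³ = -6·16·(36/5)·(24/5)/12³ = -48/25 kN
  M_B = M₀a(2b-a)/L² = 16·(36/5)·(2·(24/5)-(36/5))/12² = 48/25 kN·m
Load 3 — uniform load w=-3 kN/m over full span:
  R_A = wL/2 = (-3)·12/2 = -18 kN
  M_A = wL²/12 = (-3)·12²/12 = -36 kN·m
  R_B = wL/2 = (-3)·12/2 = -18 kN
  M_B = -wL²/12 = -(-3)·12²/12 = 36 kN·m
Superposition: R_A = -483/25 kN, M_A = -988/25 kN·m, R_B = -542/25 kN, M_B = 1092/25 kN·m

R_A = -483/25 kN, M_A = -988/25 kN·m, R_B = -542/25 kN, M_B = 1092/25 kN·m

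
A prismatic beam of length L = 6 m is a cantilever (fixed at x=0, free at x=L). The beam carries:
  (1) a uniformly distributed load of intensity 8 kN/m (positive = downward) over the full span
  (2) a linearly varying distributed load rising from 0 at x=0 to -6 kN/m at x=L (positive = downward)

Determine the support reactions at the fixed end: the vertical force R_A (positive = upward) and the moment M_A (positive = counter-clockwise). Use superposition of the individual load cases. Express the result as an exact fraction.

R_A = 30 kN, M_A = 72 kN·m

Load 1 — uniform load w=8 kN/m over full span:
  R_A = wL = 8·6 = 48 kN
  M_A = wL²/2 = 8·6²/2 = 144 kN·m
Load 2 — triangular load w₀=-6 kN/m (0→w₀ over full span):
  R_A = w₀L/2 = (-6)·6/2 = -18 kN
  M_A = w₀L²/3 = (-6)·6²/3 = -72 kN·m
Superposition: R_A = 30 kN, M_A = 72 kN·m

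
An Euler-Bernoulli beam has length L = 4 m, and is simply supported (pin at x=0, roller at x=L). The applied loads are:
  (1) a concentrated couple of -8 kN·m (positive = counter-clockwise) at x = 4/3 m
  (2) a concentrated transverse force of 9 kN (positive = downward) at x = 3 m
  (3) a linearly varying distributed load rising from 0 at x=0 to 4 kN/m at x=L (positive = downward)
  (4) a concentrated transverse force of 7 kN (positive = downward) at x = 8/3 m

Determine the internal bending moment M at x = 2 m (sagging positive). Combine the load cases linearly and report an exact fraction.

M(2) = 103/6 kN·m

Load 1 — applied couple M₀=-8 kN·m at a=4/3 m (b=L-a=8/3):
  M_1 = M₀x/L - M₀  [x>a] = (-8)·2/4 - (-8) = 4 kN·m
Load 2 — point force P=9 kN at a=3 m (b=L-a=1):
  M_2 = Pbx/L  [x≤a] = 9·1·2/4 = 9/2 kN·m
Load 3 — triangular load w₀=4 kN/m (0→w₀ over full span):
  M_3 = w₀Lx/6 - w₀x³/(6L) = 4·4·2/6 - 4·2³/(6·4) = 4 kN·m
Load 4 — point force P=7 kN at a=8/3 m (b=L-a=4/3):
  M_4 = Pbx/L  [x≤a] = 7·(4/3)·2/4 = 14/3 kN·m
Superposition: M = Σ M_i = 103/6 kN·m ≈ 17.166667 kN·m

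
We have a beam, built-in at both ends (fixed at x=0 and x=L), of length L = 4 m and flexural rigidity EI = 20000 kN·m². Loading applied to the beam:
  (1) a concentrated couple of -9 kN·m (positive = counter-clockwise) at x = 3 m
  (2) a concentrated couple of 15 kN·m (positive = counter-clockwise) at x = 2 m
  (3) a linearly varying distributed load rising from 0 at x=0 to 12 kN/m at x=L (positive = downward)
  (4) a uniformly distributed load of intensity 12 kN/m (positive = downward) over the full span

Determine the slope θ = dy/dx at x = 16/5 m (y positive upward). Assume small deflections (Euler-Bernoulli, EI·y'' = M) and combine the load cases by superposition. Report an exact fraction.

Load 1 — applied couple M₀=-9 kN·m at a=3 m (b=L-a=1):
  θ_1 = (R_Ax²/2 - M_Ax - M₀(x-a))/EI  [x>a] with R_A=-81/32, M_A=-45/16 = ((-81/32)·(16/5)²/2 - (-45/16)·(16/5) - (-9)·((16/5)-3))/20000 = -27/250000 rad
Load 2 — applied couple M₀=15 kN·m at a=2 m (b=L-a=2):
  θ_2 = (R_Ax²/2 - M_Ax - M₀(x-a))/EI  [x>a] with R_A=45/8, M_A=15/4 = ((45/8)·(16/5)²/2 - (15/4)·(16/5) - 15·((16/5)-2))/20000 = -3/50000 rad
Load 3 — triangular load w₀=12 kN/m (0→w₀ over full span):
  θ_3 = -w₀(2x(L-x)(L-2x)(x+2L)+x²(L-x)²)/(120LEI) = -12·(2·(16/5)·(4-(16/5))·(4-2·(16/5))·((16/5)+2·4)+(16/5)²·(4-(16/5))²)/(120·4·20000) = 64/390625 rad
Load 4 — uniform load w=12 kN/m over full span:
  θ_4 = -wx(L-x)(L-2x)/(12EI) = -12·(16/5)·(4-(16/5))·(4-2·(16/5))/(12·20000) = 24/78125 rad
Superposition: θ = Σ θ_i = 947/3125000 rad ≈ 0.000303 rad

θ(16/5) = 947/3125000 rad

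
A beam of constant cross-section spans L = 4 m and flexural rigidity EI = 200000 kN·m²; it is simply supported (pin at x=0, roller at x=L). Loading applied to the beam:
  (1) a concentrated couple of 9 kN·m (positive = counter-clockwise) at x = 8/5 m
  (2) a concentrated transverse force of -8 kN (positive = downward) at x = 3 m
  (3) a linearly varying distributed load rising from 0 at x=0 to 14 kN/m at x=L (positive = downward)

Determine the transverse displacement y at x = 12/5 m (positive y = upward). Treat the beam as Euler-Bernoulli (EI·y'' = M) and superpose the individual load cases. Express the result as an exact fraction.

Load 1 — applied couple M₀=9 kN·m at a=8/5 m (b=L-a=12/5):
  y_1 = (M₀x³/(6L)-M₀(x-a)²/2+C₁x)/EI  [x>a] with C₁=M₀(3b²-L²)/(6L)=12/25 = (9·(12/5)³/(6·4)-9·((12/5)-(8/5))²/2+(12/25)·(12/5))/200000 = 27/1562500 m
Load 2 — point force P=-8 kN at a=3 m (b=L-a=1):
  y_2 = -Pbx(L²-b²-x²)/(6LEI)  [x≤a] = -(-8)·1·(12/5)·(4²-1²-(12/5)²)/(6·4·200000) = 231/6250000 m
Load 3 — triangular load w₀=14 kN/m (0→w₀ over full span):
  y_3 = -w₀x(7L⁴-10L²x²+3x⁴)/(360LEI) = -14·(12/5)·(7·4⁴-10·4²·(12/5)²+3·(12/5)⁴)/(360·4·200000) = -16576/146484375 m
Superposition: y = Σ y_i = -138091/2343750000 m ≈ -0.000059 m

y(12/5) = -138091/2343750000 m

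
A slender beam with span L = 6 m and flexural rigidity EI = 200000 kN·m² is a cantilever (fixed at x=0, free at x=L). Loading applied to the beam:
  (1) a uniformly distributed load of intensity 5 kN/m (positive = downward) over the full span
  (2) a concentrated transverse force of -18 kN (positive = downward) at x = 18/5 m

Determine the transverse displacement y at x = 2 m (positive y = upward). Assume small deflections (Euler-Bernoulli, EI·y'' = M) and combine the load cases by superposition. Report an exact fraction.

y(2) = -283/1500000 m

Load 1 — uniform load w=5 kN/m over full span:
  y_1 = -wx²(x²-4Lx+6L²)/(24EI) = -5·2²·(2²-4·6·2+6·6²)/(24·200000) = -43/60000 m
Load 2 — point force P=-18 kN at a=18/5 m (b=L-a=12/5):
  y_2 = -Px²(3a-x)/(6EI)  [x≤a] = -(-18)·2²·(3·(18/5)-2)/(6·200000) = 33/62500 m
Superposition: y = Σ y_i = -283/1500000 m ≈ -0.000189 m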